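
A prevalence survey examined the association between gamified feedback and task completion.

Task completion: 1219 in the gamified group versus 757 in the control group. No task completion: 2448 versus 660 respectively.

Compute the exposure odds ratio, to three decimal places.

From the description: a = 1219, b = 2448, c = 757, d = 660.
OR = (a·d)/(b·c) = (1219 × 660) / (2448 × 757) = 804540 / 1853136 = 0.43415
Exposure is associated with lower odds of task completion (OR = 0.43 < 1).

0.434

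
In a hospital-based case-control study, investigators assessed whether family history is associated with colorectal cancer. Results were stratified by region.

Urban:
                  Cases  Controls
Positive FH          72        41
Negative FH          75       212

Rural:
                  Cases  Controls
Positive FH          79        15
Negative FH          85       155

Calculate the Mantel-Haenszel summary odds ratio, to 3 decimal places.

6.503

OR_MH = Σ(aᵢdᵢ/nᵢ) / Σ(bᵢcᵢ/nᵢ), where nᵢ is the stratum total.
Stratum 1 (Urban): n = 400; a·d/n = 72·212/400 = 38.1600; b·c/n = 41·75/400 = 7.6875
Stratum 2 (Rural): n = 334; a·d/n = 79·155/334 = 36.6617; b·c/n = 15·85/334 = 3.8174
OR_MH = (38.1600 + 36.6617) / (7.6875 + 3.8174) = 74.8217 / 11.5049 = 6.50348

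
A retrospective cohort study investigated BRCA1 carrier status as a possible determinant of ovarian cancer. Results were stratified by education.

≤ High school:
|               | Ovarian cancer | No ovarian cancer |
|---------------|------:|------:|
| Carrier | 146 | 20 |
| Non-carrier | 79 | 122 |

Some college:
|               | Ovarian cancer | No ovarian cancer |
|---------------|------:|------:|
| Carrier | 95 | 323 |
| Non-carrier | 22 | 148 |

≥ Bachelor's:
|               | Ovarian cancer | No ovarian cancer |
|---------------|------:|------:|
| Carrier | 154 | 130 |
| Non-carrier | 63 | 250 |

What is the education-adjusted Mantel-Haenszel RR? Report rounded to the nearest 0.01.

2.31

RR_MH = Σ(aᵢ·n₀ᵢ/nᵢ) / Σ(cᵢ·n₁ᵢ/nᵢ), with n₁ᵢ = aᵢ+bᵢ (exposed), n₀ᵢ = cᵢ+dᵢ (unexposed), nᵢ = n₁ᵢ+n₀ᵢ.
Stratum 1 (≤ High school): n₁ = 166, n₀ = 201, n = 367; a·n₀/n = 146·201/367 = 79.9619; c·n₁/n = 79·166/367 = 35.7330
Stratum 2 (Some college): n₁ = 418, n₀ = 170, n = 588; a·n₀/n = 95·170/588 = 27.4660; c·n₁/n = 22·418/588 = 15.6395
Stratum 3 (≥ Bachelor's): n₁ = 284, n₀ = 313, n = 597; a·n₀/n = 154·313/597 = 80.7404; c·n₁/n = 63·284/597 = 29.9698
RR_MH = (79.9619 + 27.4660 + 80.7404) / (35.7330 + 15.6395 + 29.9698) = 188.1682 / 81.3423 = 2.31329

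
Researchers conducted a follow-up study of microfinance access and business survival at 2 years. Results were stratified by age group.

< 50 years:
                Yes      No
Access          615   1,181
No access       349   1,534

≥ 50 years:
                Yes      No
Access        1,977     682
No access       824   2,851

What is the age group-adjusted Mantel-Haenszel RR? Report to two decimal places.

RR_MH = Σ(aᵢ·n₀ᵢ/nᵢ) / Σ(cᵢ·n₁ᵢ/nᵢ), with n₁ᵢ = aᵢ+bᵢ (exposed), n₀ᵢ = cᵢ+dᵢ (unexposed), nᵢ = n₁ᵢ+n₀ᵢ.
Stratum 1 (< 50 years): n₁ = 1796, n₀ = 1883, n = 3679; a·n₀/n = 615·1883/3679 = 314.7717; c·n₁/n = 349·1796/3679 = 170.3735
Stratum 2 (≥ 50 years): n₁ = 2659, n₀ = 3675, n = 6334; a·n₀/n = 1977·3675/6334 = 1147.0595; c·n₁/n = 824·2659/6334 = 345.9135
RR_MH = (314.7717 + 1147.0595) / (170.3735 + 345.9135) = 1461.8312 / 516.2870 = 2.83143

2.83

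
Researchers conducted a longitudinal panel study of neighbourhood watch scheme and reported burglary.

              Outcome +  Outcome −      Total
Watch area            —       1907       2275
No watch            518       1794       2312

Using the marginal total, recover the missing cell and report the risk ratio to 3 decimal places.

The missing cell is in the exposed row: 2275 − 1907 = 368.
So a = 368, b = 1907, c = 518, d = 1794.
RR = [a/(a+b)] / [c/(c+d)] = (368/2275) / (518/2312) = 0.16176/0.22405 = 0.72198

0.722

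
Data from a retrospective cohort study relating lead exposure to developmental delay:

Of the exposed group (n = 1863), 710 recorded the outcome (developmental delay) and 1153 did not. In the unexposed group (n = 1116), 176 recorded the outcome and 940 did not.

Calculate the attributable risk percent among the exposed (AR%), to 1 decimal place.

58.6

From the description: a = 710, b = 1153, c = 176, d = 940.
Risk in exposed = 710/1863 = 0.38111; risk in unexposed = 176/1116 = 0.15771.
RR = 0.38111/0.15771 = 2.41656
AR% = (RR − 1)/RR × 100 = (2.41656 − 1)/2.41656 × 100 = 58.6188%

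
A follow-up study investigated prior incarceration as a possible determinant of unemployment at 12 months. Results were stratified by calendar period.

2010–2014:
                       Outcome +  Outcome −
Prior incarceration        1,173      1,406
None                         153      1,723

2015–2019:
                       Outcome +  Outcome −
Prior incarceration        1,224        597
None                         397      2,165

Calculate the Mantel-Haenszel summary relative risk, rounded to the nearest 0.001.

4.771

RR_MH = Σ(aᵢ·n₀ᵢ/nᵢ) / Σ(cᵢ·n₁ᵢ/nᵢ), with n₁ᵢ = aᵢ+bᵢ (exposed), n₀ᵢ = cᵢ+dᵢ (unexposed), nᵢ = n₁ᵢ+n₀ᵢ.
Stratum 1 (2010–2014): n₁ = 2579, n₀ = 1876, n = 4455; a·n₀/n = 1173·1876/4455 = 493.9502; c·n₁/n = 153·2579/4455 = 88.5717
Stratum 2 (2015–2019): n₁ = 1821, n₀ = 2562, n = 4383; a·n₀/n = 1224·2562/4383 = 715.4661; c·n₁/n = 397·1821/4383 = 164.9411
RR_MH = (493.9502 + 715.4661) / (88.5717 + 164.9411) = 1209.4163 / 253.5129 = 4.77063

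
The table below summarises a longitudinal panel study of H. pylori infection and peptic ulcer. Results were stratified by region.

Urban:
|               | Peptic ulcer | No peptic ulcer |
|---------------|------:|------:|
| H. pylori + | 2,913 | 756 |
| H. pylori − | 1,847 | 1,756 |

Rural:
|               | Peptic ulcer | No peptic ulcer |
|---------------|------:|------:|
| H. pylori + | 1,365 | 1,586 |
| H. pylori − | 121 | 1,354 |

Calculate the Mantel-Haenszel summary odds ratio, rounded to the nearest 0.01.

4.76

OR_MH = Σ(aᵢdᵢ/nᵢ) / Σ(bᵢcᵢ/nᵢ), where nᵢ is the stratum total.
Stratum 1 (Urban): n = 7272; a·d/n = 2913·1756/7272 = 703.4142; b·c/n = 756·1847/7272 = 192.0149
Stratum 2 (Rural): n = 4426; a·d/n = 1365·1354/4426 = 417.5802; b·c/n = 1586·121/4426 = 43.3588
OR_MH = (703.4142 + 417.5802) / (192.0149 + 43.3588) = 1120.9944 / 235.3736 = 4.76262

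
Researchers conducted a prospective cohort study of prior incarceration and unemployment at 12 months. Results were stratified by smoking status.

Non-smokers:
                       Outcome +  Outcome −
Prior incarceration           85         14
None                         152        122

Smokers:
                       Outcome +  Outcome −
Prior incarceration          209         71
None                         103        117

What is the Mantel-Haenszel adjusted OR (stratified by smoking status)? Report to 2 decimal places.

OR_MH = Σ(aᵢdᵢ/nᵢ) / Σ(bᵢcᵢ/nᵢ), where nᵢ is the stratum total.
Stratum 1 (Non-smokers): n = 373; a·d/n = 85·122/373 = 27.8016; b·c/n = 14·152/373 = 5.7051
Stratum 2 (Smokers): n = 500; a·d/n = 209·117/500 = 48.9060; b·c/n = 71·103/500 = 14.6260
OR_MH = (27.8016 + 48.9060) / (5.7051 + 14.6260) = 76.7076 / 20.3311 = 3.77292

3.77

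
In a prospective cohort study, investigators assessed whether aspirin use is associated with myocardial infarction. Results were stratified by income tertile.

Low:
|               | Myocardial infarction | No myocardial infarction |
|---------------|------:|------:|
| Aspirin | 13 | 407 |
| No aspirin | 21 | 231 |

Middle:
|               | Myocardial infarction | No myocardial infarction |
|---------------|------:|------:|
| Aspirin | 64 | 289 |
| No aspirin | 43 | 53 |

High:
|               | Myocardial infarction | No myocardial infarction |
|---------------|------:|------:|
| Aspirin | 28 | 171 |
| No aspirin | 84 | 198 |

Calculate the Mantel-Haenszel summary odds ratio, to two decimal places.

0.34

OR_MH = Σ(aᵢdᵢ/nᵢ) / Σ(bᵢcᵢ/nᵢ), where nᵢ is the stratum total.
Stratum 1 (Low): n = 672; a·d/n = 13·231/672 = 4.4688; b·c/n = 407·21/672 = 12.7188
Stratum 2 (Middle): n = 449; a·d/n = 64·53/449 = 7.5546; b·c/n = 289·43/449 = 27.6771
Stratum 3 (High): n = 481; a·d/n = 28·198/481 = 11.5260; b·c/n = 171·84/481 = 29.8628
OR_MH = (4.4688 + 7.5546 + 11.5260) / (12.7188 + 27.6771 + 29.8628) = 23.5493 / 70.2586 = 0.33518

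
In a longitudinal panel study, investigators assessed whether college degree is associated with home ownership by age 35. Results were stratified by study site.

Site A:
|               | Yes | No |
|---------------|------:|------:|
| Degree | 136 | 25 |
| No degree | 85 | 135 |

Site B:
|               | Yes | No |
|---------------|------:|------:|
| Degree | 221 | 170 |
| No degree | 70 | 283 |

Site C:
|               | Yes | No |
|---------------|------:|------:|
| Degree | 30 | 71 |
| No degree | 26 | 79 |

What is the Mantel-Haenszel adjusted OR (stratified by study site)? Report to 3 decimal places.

OR_MH = Σ(aᵢdᵢ/nᵢ) / Σ(bᵢcᵢ/nᵢ), where nᵢ is the stratum total.
Stratum 1 (Site A): n = 381; a·d/n = 136·135/381 = 48.1890; b·c/n = 25·85/381 = 5.5774
Stratum 2 (Site B): n = 744; a·d/n = 221·283/744 = 84.0632; b·c/n = 170·70/744 = 15.9946
Stratum 3 (Site C): n = 206; a·d/n = 30·79/206 = 11.5049; b·c/n = 71·26/206 = 8.9612
OR_MH = (48.1890 + 84.0632 + 11.5049) / (5.5774 + 15.9946 + 8.9612) = 143.7570 / 30.5332 = 4.70822

4.708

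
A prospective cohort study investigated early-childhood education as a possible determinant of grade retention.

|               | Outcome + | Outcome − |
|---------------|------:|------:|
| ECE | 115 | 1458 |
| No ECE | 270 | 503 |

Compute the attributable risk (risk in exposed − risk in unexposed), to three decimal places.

Cells: a = 115, b = 1458, c = 270, d = 503.
Risk in exposed = 115/1573 = 0.073109; risk in unexposed = 270/773 = 0.349288.
Risk difference = 0.073109 − 0.349288 = -0.276180

-0.276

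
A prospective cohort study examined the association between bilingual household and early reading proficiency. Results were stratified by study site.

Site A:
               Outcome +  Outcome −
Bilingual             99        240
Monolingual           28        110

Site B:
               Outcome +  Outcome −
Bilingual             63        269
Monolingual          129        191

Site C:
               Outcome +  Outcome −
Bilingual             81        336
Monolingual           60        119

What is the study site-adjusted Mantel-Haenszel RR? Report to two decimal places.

RR_MH = Σ(aᵢ·n₀ᵢ/nᵢ) / Σ(cᵢ·n₁ᵢ/nᵢ), with n₁ᵢ = aᵢ+bᵢ (exposed), n₀ᵢ = cᵢ+dᵢ (unexposed), nᵢ = n₁ᵢ+n₀ᵢ.
Stratum 1 (Site A): n₁ = 339, n₀ = 138, n = 477; a·n₀/n = 99·138/477 = 28.6415; c·n₁/n = 28·339/477 = 19.8994
Stratum 2 (Site B): n₁ = 332, n₀ = 320, n = 652; a·n₀/n = 63·320/652 = 30.9202; c·n₁/n = 129·332/652 = 65.6871
Stratum 3 (Site C): n₁ = 417, n₀ = 179, n = 596; a·n₀/n = 81·179/596 = 24.3272; c·n₁/n = 60·417/596 = 41.9799
RR_MH = (28.6415 + 30.9202 + 24.3272) / (19.8994 + 65.6871 + 41.9799) = 83.8889 / 127.5664 = 0.65761

0.66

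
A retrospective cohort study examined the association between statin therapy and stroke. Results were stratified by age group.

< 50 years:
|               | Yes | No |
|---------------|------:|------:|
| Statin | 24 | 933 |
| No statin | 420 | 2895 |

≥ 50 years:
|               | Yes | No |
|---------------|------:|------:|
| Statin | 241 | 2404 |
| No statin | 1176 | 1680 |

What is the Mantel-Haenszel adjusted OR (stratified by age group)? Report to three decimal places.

0.148

OR_MH = Σ(aᵢdᵢ/nᵢ) / Σ(bᵢcᵢ/nᵢ), where nᵢ is the stratum total.
Stratum 1 (< 50 years): n = 4272; a·d/n = 24·2895/4272 = 16.2640; b·c/n = 933·420/4272 = 91.7275
Stratum 2 (≥ 50 years): n = 5501; a·d/n = 241·1680/5501 = 73.6012; b·c/n = 2404·1176/5501 = 513.9255
OR_MH = (16.2640 + 73.6012) / (91.7275 + 513.9255) = 89.8652 / 605.6530 = 0.14838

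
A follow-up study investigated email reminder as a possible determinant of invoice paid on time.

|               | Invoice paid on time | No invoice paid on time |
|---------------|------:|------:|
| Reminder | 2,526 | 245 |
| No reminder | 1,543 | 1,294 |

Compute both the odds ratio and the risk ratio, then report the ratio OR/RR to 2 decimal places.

5.16

Cells: a = 2526, b = 245, c = 1543, d = 1294.
OR = (2526·1294)/(245·1543) = 3268644/378035 = 8.64641
Risk in exposed = 2526/2771 = 0.91158; risk in unexposed = 1543/2837 = 0.54388; RR = 1.67606
OR/RR = 8.64641 / 1.67606 = 5.15876
The outcome is not rare, so the OR lies further from 1 than the RR.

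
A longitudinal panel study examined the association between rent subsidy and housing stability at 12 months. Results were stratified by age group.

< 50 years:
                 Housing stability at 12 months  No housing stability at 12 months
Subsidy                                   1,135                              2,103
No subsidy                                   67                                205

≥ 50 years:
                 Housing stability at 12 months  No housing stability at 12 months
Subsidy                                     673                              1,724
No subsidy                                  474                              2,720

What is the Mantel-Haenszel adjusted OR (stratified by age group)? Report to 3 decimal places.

2.113

OR_MH = Σ(aᵢdᵢ/nᵢ) / Σ(bᵢcᵢ/nᵢ), where nᵢ is the stratum total.
Stratum 1 (< 50 years): n = 3510; a·d/n = 1135·205/3510 = 66.2892; b·c/n = 2103·67/3510 = 40.1427
Stratum 2 (≥ 50 years): n = 5591; a·d/n = 673·2720/5591 = 327.4119; b·c/n = 1724·474/5591 = 146.1592
OR_MH = (66.2892 + 327.4119) / (40.1427 + 146.1592) = 393.7011 / 186.3019 = 2.11324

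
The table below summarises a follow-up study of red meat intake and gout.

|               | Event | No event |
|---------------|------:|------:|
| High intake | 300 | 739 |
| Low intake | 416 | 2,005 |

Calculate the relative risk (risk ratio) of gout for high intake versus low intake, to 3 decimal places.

1.680

Cells: a = 300, b = 739, c = 416, d = 2005.
Risk in exposed = 300/1039 = 0.28874; risk in unexposed = 416/2421 = 0.17183.
RR = 0.28874 / 0.17183 = 1.68038
The risk among the exposed is 1.68 times that among the unexposed.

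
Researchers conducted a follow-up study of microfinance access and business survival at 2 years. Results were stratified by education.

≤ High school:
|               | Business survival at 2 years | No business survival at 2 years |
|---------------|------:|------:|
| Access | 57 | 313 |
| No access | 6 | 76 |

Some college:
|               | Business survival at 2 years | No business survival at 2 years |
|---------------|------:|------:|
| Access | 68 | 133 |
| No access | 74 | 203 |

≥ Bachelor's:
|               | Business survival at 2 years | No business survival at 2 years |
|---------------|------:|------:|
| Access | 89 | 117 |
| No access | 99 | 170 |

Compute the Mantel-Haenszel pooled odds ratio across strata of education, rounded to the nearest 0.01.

OR_MH = Σ(aᵢdᵢ/nᵢ) / Σ(bᵢcᵢ/nᵢ), where nᵢ is the stratum total.
Stratum 1 (≤ High school): n = 452; a·d/n = 57·76/452 = 9.5841; b·c/n = 313·6/452 = 4.1549
Stratum 2 (Some college): n = 478; a·d/n = 68·203/478 = 28.8787; b·c/n = 133·74/478 = 20.5900
Stratum 3 (≥ Bachelor's): n = 475; a·d/n = 89·170/475 = 31.8526; b·c/n = 117·99/475 = 24.3853
OR_MH = (9.5841 + 28.8787 + 31.8526) / (4.1549 + 20.5900 + 24.3853) = 70.3154 / 49.1301 = 1.43121

1.43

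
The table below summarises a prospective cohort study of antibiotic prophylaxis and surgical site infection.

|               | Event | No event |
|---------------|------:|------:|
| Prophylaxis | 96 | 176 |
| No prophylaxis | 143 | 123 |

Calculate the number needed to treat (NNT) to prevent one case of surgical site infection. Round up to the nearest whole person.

Risk in treated group = 96/272 = 0.35294; risk in control = 143/266 = 0.53759.
Absolute risk reduction = 0.53759 − 0.35294 = 0.18465
NNT = 1 / ARR = 1 / 0.18465 = 5.416 → round up → 6

6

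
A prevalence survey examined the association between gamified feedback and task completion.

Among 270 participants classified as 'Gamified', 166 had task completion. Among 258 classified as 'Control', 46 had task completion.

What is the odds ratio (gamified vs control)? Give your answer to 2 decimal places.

7.36

From the description: a = 166, b = 104, c = 46, d = 212.
OR = (a·d)/(b·c) = (166 × 212) / (104 × 46) = 35192 / 4784 = 7.35619
The odds of task completion are about 7.36 times as high in the gamified group.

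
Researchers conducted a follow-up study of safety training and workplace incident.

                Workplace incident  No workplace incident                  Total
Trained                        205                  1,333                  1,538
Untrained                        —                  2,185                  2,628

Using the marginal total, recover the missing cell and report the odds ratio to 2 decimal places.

0.76

The missing cell is in the unexposed row: 2628 − 2185 = 443.
So a = 205, b = 1333, c = 443, d = 2185.
OR = (a·d)/(b·c) = (205 × 2185) / (1333 × 443) = 447925 / 590519 = 0.75853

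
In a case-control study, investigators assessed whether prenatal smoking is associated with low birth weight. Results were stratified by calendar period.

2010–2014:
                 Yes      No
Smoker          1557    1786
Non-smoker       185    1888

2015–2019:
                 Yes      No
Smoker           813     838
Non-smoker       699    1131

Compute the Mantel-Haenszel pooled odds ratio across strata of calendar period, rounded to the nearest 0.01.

OR_MH = Σ(aᵢdᵢ/nᵢ) / Σ(bᵢcᵢ/nᵢ), where nᵢ is the stratum total.
Stratum 1 (2010–2014): n = 5416; a·d/n = 1557·1888/5416 = 542.7651; b·c/n = 1786·185/5416 = 61.0063
Stratum 2 (2015–2019): n = 3481; a·d/n = 813·1131/3481 = 264.1491; b·c/n = 838·699/3481 = 168.2741
OR_MH = (542.7651 + 264.1491) / (61.0063 + 168.2741) = 806.9142 / 229.2803 = 3.51933

3.52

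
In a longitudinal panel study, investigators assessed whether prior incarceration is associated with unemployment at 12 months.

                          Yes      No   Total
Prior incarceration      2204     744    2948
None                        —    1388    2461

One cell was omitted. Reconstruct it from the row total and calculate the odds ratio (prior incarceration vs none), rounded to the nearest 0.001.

The missing cell is in the unexposed row: 2461 − 1388 = 1073.
So a = 2204, b = 744, c = 1073, d = 1388.
OR = (a·d)/(b·c) = (2204 × 1388) / (744 × 1073) = 3059152 / 798312 = 3.83203

3.832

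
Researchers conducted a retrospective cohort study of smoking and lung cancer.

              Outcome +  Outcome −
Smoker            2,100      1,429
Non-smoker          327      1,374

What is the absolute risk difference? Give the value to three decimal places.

0.403

Cells: a = 2100, b = 1429, c = 327, d = 1374.
Risk in exposed = 2100/3529 = 0.595069; risk in unexposed = 327/1701 = 0.192240.
Risk difference = 0.595069 − 0.192240 = 0.402830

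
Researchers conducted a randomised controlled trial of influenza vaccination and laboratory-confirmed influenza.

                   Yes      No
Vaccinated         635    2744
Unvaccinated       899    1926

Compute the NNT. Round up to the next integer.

Risk in treated group = 635/3379 = 0.18793; risk in control = 899/2825 = 0.31823.
Absolute risk reduction = 0.31823 − 0.18793 = 0.13030
NNT = 1 / ARR = 1 / 0.13030 = 7.674 → round up → 8

8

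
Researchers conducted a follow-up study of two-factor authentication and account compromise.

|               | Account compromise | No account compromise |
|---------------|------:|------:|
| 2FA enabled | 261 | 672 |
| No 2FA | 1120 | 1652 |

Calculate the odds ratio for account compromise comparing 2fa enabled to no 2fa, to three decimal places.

Cells: a = 261, b = 672, c = 1120, d = 1652.
OR = (a·d)/(b·c) = (261 × 1652) / (672 × 1120) = 431172 / 752640 = 0.57288
Exposure is associated with lower odds of account compromise (OR = 0.57 < 1).

0.573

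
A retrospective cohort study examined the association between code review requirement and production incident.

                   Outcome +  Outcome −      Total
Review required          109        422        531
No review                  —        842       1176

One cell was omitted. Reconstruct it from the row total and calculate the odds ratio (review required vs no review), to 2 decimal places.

The missing cell is in the unexposed row: 1176 − 842 = 334.
So a = 109, b = 422, c = 334, d = 842.
OR = (a·d)/(b·c) = (109 × 842) / (422 × 334) = 91778 / 140948 = 0.65115

0.65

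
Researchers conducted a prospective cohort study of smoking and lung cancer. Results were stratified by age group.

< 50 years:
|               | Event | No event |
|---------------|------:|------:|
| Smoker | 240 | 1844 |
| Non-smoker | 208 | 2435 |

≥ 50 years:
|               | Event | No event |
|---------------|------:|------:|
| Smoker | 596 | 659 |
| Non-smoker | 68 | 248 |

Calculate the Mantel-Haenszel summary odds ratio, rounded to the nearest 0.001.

1.985

OR_MH = Σ(aᵢdᵢ/nᵢ) / Σ(bᵢcᵢ/nᵢ), where nᵢ is the stratum total.
Stratum 1 (< 50 years): n = 4727; a·d/n = 240·2435/4727 = 123.6302; b·c/n = 1844·208/4727 = 81.1407
Stratum 2 (≥ 50 years): n = 1571; a·d/n = 596·248/1571 = 94.0853; b·c/n = 659·68/1571 = 28.5245
OR_MH = (123.6302 + 94.0853) / (81.1407 + 28.5245) = 217.7155 / 109.6652 = 1.98527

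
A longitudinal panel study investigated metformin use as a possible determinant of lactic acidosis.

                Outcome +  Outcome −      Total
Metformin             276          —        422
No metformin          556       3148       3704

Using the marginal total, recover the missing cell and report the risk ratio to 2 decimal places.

The missing cell is in the exposed row: 422 − 276 = 146.
So a = 276, b = 146, c = 556, d = 3148.
RR = [a/(a+b)] / [c/(c+d)] = (276/422) / (556/3704) = 0.65403/0.15011 = 4.35705

4.36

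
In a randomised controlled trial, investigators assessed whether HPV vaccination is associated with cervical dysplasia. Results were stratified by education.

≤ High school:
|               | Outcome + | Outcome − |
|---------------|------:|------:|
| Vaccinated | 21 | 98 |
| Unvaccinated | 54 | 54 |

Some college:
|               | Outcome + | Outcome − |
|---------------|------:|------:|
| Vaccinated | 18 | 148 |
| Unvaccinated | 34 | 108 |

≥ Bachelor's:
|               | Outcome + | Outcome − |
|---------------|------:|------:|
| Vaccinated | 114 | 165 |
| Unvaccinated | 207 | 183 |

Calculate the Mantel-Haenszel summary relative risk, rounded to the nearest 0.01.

0.64

RR_MH = Σ(aᵢ·n₀ᵢ/nᵢ) / Σ(cᵢ·n₁ᵢ/nᵢ), with n₁ᵢ = aᵢ+bᵢ (exposed), n₀ᵢ = cᵢ+dᵢ (unexposed), nᵢ = n₁ᵢ+n₀ᵢ.
Stratum 1 (≤ High school): n₁ = 119, n₀ = 108, n = 227; a·n₀/n = 21·108/227 = 9.9912; c·n₁/n = 54·119/227 = 28.3084
Stratum 2 (Some college): n₁ = 166, n₀ = 142, n = 308; a·n₀/n = 18·142/308 = 8.2987; c·n₁/n = 34·166/308 = 18.3247
Stratum 3 (≥ Bachelor's): n₁ = 279, n₀ = 390, n = 669; a·n₀/n = 114·390/669 = 66.4574; c·n₁/n = 207·279/669 = 86.3274
RR_MH = (9.9912 + 8.2987 + 66.4574) / (28.3084 + 18.3247 + 86.3274) = 84.7473 / 132.9604 = 0.63739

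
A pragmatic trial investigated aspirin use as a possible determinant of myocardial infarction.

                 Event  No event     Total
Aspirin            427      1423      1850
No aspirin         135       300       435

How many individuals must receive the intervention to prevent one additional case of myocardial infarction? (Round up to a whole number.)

13

Risk in treated group = 427/1850 = 0.23081; risk in control = 135/435 = 0.31034.
Absolute risk reduction = 0.31034 − 0.23081 = 0.07953
NNT = 1 / ARR = 1 / 0.07953 = 12.573 → round up → 13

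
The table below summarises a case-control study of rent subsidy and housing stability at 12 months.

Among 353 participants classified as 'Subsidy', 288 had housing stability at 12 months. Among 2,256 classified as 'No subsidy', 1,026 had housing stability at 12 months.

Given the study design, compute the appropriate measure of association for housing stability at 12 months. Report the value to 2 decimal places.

From the description: a = 288, b = 65, c = 1026, d = 1230.
This is a case-control study: participants were sampled on outcome status, so risks in the source population cannot be estimated directly — relative risk is not valid here. The odds ratio is the appropriate measure.
OR = (a·d)/(b·c) = (288 × 1230) / (65 × 1026) = 354240 / 66690 = 5.31174

5.31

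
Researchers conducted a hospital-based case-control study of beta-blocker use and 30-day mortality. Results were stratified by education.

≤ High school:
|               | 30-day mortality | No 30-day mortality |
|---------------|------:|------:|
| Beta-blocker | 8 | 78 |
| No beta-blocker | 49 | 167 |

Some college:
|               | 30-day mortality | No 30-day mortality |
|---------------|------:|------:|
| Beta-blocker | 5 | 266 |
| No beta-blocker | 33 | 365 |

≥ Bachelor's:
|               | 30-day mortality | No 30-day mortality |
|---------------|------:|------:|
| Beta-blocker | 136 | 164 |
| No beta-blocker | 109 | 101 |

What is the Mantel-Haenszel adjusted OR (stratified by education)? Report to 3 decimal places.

0.560

OR_MH = Σ(aᵢdᵢ/nᵢ) / Σ(bᵢcᵢ/nᵢ), where nᵢ is the stratum total.
Stratum 1 (≤ High school): n = 302; a·d/n = 8·167/302 = 4.4238; b·c/n = 78·49/302 = 12.6556
Stratum 2 (Some college): n = 669; a·d/n = 5·365/669 = 2.7280; b·c/n = 266·33/669 = 13.1211
Stratum 3 (≥ Bachelor's): n = 510; a·d/n = 136·101/510 = 26.9333; b·c/n = 164·109/510 = 35.0510
OR_MH = (4.4238 + 2.7280 + 26.9333) / (12.6556 + 13.1211 + 35.0510) = 34.0851 / 60.8277 = 0.56036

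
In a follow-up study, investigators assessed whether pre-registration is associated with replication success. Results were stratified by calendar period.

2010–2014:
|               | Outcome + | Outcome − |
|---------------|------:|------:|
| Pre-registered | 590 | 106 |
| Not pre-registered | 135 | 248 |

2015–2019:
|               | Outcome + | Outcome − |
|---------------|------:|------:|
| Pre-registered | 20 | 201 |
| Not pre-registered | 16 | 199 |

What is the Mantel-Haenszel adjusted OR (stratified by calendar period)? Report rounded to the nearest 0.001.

7.013

OR_MH = Σ(aᵢdᵢ/nᵢ) / Σ(bᵢcᵢ/nᵢ), where nᵢ is the stratum total.
Stratum 1 (2010–2014): n = 1079; a·d/n = 590·248/1079 = 135.6070; b·c/n = 106·135/1079 = 13.2623
Stratum 2 (2015–2019): n = 436; a·d/n = 20·199/436 = 9.1284; b·c/n = 201·16/436 = 7.3761
OR_MH = (135.6070 + 9.1284) / (13.2623 + 7.3761) = 144.7355 / 20.6384 = 7.01291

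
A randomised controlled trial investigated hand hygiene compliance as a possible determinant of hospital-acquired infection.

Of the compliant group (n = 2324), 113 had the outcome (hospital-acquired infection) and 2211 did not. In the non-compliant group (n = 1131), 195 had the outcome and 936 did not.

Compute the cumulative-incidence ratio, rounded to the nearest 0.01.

0.28

From the description: a = 113, b = 2211, c = 195, d = 936.
Risk in exposed = 113/2324 = 0.04862; risk in unexposed = 195/1131 = 0.17241.
RR = 0.04862 / 0.17241 = 0.28201
The risk is 72% lower among the exposed than among the unexposed.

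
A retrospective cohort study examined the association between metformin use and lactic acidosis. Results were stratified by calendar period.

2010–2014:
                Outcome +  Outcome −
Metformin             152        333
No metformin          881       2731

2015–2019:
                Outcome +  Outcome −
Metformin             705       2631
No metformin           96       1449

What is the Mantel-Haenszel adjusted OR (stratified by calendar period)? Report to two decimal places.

OR_MH = Σ(aᵢdᵢ/nᵢ) / Σ(bᵢcᵢ/nᵢ), where nᵢ is the stratum total.
Stratum 1 (2010–2014): n = 4097; a·d/n = 152·2731/4097 = 101.3210; b·c/n = 333·881/4097 = 71.6068
Stratum 2 (2015–2019): n = 4881; a·d/n = 705·1449/4881 = 209.2901; b·c/n = 2631·96/4881 = 51.7468
OR_MH = (101.3210 + 209.2901) / (71.6068 + 51.7468) = 310.6111 / 123.3536 = 2.51806

2.52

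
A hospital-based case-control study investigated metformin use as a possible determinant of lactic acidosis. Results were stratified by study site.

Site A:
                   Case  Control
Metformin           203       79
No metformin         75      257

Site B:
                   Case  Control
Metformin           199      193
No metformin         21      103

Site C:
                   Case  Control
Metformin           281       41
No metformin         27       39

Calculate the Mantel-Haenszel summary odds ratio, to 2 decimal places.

OR_MH = Σ(aᵢdᵢ/nᵢ) / Σ(bᵢcᵢ/nᵢ), where nᵢ is the stratum total.
Stratum 1 (Site A): n = 614; a·d/n = 203·257/614 = 84.9691; b·c/n = 79·75/614 = 9.6498
Stratum 2 (Site B): n = 516; a·d/n = 199·103/516 = 39.7229; b·c/n = 193·21/516 = 7.8547
Stratum 3 (Site C): n = 388; a·d/n = 281·39/388 = 28.2448; b·c/n = 41·27/388 = 2.8531
OR_MH = (84.9691 + 39.7229 + 28.2448) / (9.6498 + 7.8547 + 2.8531) = 152.9368 / 20.3576 = 7.51252

7.51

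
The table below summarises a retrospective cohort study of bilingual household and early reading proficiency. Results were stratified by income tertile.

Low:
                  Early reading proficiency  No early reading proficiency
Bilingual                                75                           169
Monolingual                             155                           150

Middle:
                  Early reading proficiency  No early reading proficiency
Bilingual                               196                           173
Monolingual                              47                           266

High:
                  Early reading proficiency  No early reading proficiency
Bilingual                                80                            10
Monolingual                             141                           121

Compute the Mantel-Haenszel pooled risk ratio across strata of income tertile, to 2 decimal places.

1.47

RR_MH = Σ(aᵢ·n₀ᵢ/nᵢ) / Σ(cᵢ·n₁ᵢ/nᵢ), with n₁ᵢ = aᵢ+bᵢ (exposed), n₀ᵢ = cᵢ+dᵢ (unexposed), nᵢ = n₁ᵢ+n₀ᵢ.
Stratum 1 (Low): n₁ = 244, n₀ = 305, n = 549; a·n₀/n = 75·305/549 = 41.6667; c·n₁/n = 155·244/549 = 68.8889
Stratum 2 (Middle): n₁ = 369, n₀ = 313, n = 682; a·n₀/n = 196·313/682 = 89.9531; c·n₁/n = 47·369/682 = 25.4296
Stratum 3 (High): n₁ = 90, n₀ = 262, n = 352; a·n₀/n = 80·262/352 = 59.5455; c·n₁/n = 141·90/352 = 36.0511
RR_MH = (41.6667 + 89.9531 + 59.5455) / (68.8889 + 25.4296 + 36.0511) = 191.1652 / 130.3696 = 1.46633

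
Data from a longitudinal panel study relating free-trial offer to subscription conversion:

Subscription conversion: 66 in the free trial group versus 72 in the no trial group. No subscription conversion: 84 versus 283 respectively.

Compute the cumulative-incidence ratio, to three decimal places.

2.169

From the description: a = 66, b = 84, c = 72, d = 283.
Risk in exposed = 66/150 = 0.44000; risk in unexposed = 72/355 = 0.20282.
RR = 0.44000 / 0.20282 = 2.16944
The risk among the exposed is 2.17 times that among the unexposed.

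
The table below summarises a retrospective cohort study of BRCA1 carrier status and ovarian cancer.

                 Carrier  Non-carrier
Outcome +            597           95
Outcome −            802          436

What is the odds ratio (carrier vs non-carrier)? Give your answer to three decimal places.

Reading the table with exposure as columns: a = 597 (Carrier, case), b = 802 (Carrier, non-case), c = 95 (Non-carrier, case), d = 436.
OR = (a·d)/(b·c) = (597 × 436) / (802 × 95) = 260292 / 76190 = 3.41635
The odds of ovarian cancer are about 3.42 times as high in the carrier group.

3.416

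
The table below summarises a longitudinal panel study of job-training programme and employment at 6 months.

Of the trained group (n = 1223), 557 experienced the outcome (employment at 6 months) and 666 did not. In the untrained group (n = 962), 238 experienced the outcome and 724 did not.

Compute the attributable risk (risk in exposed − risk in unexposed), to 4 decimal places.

0.2080

From the description: a = 557, b = 666, c = 238, d = 724.
Risk in exposed = 557/1223 = 0.455437; risk in unexposed = 238/962 = 0.247401.
Risk difference = 0.455437 − 0.247401 = 0.208036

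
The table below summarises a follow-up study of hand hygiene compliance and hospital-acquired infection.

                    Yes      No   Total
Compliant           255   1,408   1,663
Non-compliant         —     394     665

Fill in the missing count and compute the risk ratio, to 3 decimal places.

The missing cell is in the unexposed row: 665 − 394 = 271.
So a = 255, b = 1408, c = 271, d = 394.
RR = [a/(a+b)] / [c/(c+d)] = (255/1663) / (271/665) = 0.15334/0.40752 = 0.37627

0.376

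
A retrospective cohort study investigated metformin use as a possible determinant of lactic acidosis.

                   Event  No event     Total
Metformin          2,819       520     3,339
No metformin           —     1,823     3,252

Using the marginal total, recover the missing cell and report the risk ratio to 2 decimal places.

1.92

The missing cell is in the unexposed row: 3252 − 1823 = 1429.
So a = 2819, b = 520, c = 1429, d = 1823.
RR = [a/(a+b)] / [c/(c+d)] = (2819/3339) / (1429/3252) = 0.84426/0.43942 = 1.92131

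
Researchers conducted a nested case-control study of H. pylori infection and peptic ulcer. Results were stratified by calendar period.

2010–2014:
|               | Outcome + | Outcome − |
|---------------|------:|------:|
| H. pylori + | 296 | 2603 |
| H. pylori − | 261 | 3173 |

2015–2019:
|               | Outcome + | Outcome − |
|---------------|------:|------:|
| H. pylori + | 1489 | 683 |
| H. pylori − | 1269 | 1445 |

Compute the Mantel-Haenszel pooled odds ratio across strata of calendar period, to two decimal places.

OR_MH = Σ(aᵢdᵢ/nᵢ) / Σ(bᵢcᵢ/nᵢ), where nᵢ is the stratum total.
Stratum 1 (2010–2014): n = 6333; a·d/n = 296·3173/6333 = 148.3038; b·c/n = 2603·261/6333 = 107.2766
Stratum 2 (2015–2019): n = 4886; a·d/n = 1489·1445/4886 = 440.3612; b·c/n = 683·1269/4886 = 177.3899
OR_MH = (148.3038 + 440.3612) / (107.2766 + 177.3899) = 588.6650 / 284.6665 = 2.06791

2.07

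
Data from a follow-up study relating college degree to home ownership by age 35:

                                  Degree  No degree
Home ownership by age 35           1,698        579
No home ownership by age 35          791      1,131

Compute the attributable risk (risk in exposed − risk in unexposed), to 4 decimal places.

0.3436

Reading the table with exposure as columns: a = 1698 (Degree, case), b = 791 (Degree, non-case), c = 579 (No degree, case), d = 1131.
Risk in exposed = 1698/2489 = 0.682202; risk in unexposed = 579/1710 = 0.338596.
Risk difference = 0.682202 − 0.338596 = 0.343605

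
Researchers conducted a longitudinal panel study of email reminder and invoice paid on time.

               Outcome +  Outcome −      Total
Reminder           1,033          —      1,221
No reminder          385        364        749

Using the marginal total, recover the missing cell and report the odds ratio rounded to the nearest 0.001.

5.195

The missing cell is in the exposed row: 1221 − 1033 = 188.
So a = 1033, b = 188, c = 385, d = 364.
OR = (a·d)/(b·c) = (1033 × 364) / (188 × 385) = 376012 / 72380 = 5.19497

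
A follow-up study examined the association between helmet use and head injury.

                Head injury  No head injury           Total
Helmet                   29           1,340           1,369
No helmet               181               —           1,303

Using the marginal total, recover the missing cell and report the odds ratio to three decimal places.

The missing cell is in the unexposed row: 1303 − 181 = 1122.
So a = 29, b = 1340, c = 181, d = 1122.
OR = (a·d)/(b·c) = (29 × 1122) / (1340 × 181) = 32538 / 242540 = 0.13416

0.134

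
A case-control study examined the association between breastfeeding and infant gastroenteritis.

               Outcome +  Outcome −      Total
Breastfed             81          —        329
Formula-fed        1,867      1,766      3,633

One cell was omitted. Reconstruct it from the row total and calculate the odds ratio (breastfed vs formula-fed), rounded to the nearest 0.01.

0.31

The missing cell is in the exposed row: 329 − 81 = 248.
So a = 81, b = 248, c = 1867, d = 1766.
OR = (a·d)/(b·c) = (81 × 1766) / (248 × 1867) = 143046 / 463016 = 0.30894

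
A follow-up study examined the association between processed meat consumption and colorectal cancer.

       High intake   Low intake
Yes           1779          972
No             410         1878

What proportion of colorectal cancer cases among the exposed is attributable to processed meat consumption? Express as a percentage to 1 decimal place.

Reading the table with exposure as columns: a = 1779 (High intake, case), b = 410 (High intake, non-case), c = 972 (Low intake, case), d = 1878.
Risk in exposed = 1779/2189 = 0.81270; risk in unexposed = 972/2850 = 0.34105.
RR = 0.81270/0.34105 = 2.38292
AR% = (RR − 1)/RR × 100 = (2.38292 − 1)/2.38292 × 100 = 58.0346%

58.0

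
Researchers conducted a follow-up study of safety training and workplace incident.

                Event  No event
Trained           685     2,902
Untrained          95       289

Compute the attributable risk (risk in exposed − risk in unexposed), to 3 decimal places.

Cells: a = 685, b = 2902, c = 95, d = 289.
Risk in exposed = 685/3587 = 0.190967; risk in unexposed = 95/384 = 0.247396.
Risk difference = 0.190967 − 0.247396 = -0.056428

-0.056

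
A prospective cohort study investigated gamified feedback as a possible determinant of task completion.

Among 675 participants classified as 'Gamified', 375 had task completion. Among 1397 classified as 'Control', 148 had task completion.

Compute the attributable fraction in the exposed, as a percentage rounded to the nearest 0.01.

From the description: a = 375, b = 300, c = 148, d = 1249.
Risk in exposed = 375/675 = 0.55556; risk in unexposed = 148/1397 = 0.10594.
RR = 0.55556/0.10594 = 5.24399
AR% = (RR − 1)/RR × 100 = (5.24399 − 1)/5.24399 × 100 = 80.9306%

80.93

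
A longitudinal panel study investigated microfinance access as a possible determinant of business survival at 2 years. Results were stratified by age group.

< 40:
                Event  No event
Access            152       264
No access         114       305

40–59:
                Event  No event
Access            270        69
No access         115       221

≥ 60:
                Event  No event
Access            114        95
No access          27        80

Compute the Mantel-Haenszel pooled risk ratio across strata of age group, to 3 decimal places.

RR_MH = Σ(aᵢ·n₀ᵢ/nᵢ) / Σ(cᵢ·n₁ᵢ/nᵢ), with n₁ᵢ = aᵢ+bᵢ (exposed), n₀ᵢ = cᵢ+dᵢ (unexposed), nᵢ = n₁ᵢ+n₀ᵢ.
Stratum 1 (< 40): n₁ = 416, n₀ = 419, n = 835; a·n₀/n = 152·419/835 = 76.2731; c·n₁/n = 114·416/835 = 56.7952
Stratum 2 (40–59): n₁ = 339, n₀ = 336, n = 675; a·n₀/n = 270·336/675 = 134.4000; c·n₁/n = 115·339/675 = 57.7556
Stratum 3 (≥ 60): n₁ = 209, n₀ = 107, n = 316; a·n₀/n = 114·107/316 = 38.6013; c·n₁/n = 27·209/316 = 17.8576
RR_MH = (76.2731 + 134.4000 + 38.6013) / (56.7952 + 57.7556 + 17.8576) = 249.2743 / 132.4084 = 1.88262

1.883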